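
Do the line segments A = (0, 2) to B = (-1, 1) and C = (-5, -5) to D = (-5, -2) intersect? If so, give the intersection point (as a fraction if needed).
No (intersection of containing lines falls outside at least one segment)

Parametrize and solve: t = 5, s = 2/3. At least one of these is outside [0, 1], so the segments do not intersect.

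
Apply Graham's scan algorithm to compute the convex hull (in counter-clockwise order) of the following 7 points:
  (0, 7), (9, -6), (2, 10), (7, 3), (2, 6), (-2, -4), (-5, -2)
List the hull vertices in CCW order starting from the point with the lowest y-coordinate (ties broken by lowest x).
Hull (CCW) = [(9, -6), (7, 3), (2, 10), (0, 7), (-5, -2), (-2, -4)]

Graham scan procedure:
  1. Find the pivot p₀ = point with lowest y (tie → lowest x): (9, -6).
  2. Sort the remaining points by polar angle around p₀.
  3. Walk through sorted points, maintaining a stack; pop the top while the last three entries make a non-left turn (cross product ≤ 0).
  4. Final stack is the convex hull in CCW order: (9, -6), (7, 3), (2, 10), (0, 7), (-5, -2), (-2, -4).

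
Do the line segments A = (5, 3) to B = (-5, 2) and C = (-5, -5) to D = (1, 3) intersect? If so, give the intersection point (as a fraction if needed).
Yes; intersection at (25/37, 95/37) (t = 16/37 on AB, s = 35/37 on CD)

Parametrize AB as A + t(B − A) = (5 + -10 t, 3 + -1 t) and CD as C + s(D − C) = (-5 + 6 s, -5 + 8 s). Solve the linear system for (t, s). Determinant = 74 ≠ 0, so a unique intersection of the containing lines exists. Solution: t = 16/37, s = 35/37 — both in [0, 1], so the segments cross. Intersection point: (25/37, 95/37).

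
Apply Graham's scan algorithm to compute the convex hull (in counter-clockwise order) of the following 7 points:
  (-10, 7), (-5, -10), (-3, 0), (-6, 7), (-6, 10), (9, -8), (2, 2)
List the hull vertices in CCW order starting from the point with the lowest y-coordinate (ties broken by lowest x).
Hull (CCW) = [(-5, -10), (9, -8), (2, 2), (-6, 10), (-10, 7)]

Graham scan procedure:
  1. Find the pivot p₀ = point with lowest y (tie → lowest x): (-5, -10).
  2. Sort the remaining points by polar angle around p₀.
  3. Walk through sorted points, maintaining a stack; pop the top while the last three entries make a non-left turn (cross product ≤ 0).
  4. Final stack is the convex hull in CCW order: (-5, -10), (9, -8), (2, 2), (-6, 10), (-10, 7).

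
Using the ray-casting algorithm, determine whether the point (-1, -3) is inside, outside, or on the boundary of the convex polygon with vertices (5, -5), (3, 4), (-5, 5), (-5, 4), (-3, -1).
The point (-1, -3) lies strictly outside the polygon

Cast a horizontal ray to the right from the query point and count how many polygon edges it crosses (each edge strictly once or zero times, handled with the usual half-open convention). 
Parity of crossings → even ⇒ outside.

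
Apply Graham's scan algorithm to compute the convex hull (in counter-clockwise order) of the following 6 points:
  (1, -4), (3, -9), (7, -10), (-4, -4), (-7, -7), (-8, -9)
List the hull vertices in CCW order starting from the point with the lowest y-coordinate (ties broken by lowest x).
Hull (CCW) = [(7, -10), (1, -4), (-4, -4), (-7, -7), (-8, -9)]

Graham scan procedure:
  1. Find the pivot p₀ = point with lowest y (tie → lowest x): (7, -10).
  2. Sort the remaining points by polar angle around p₀.
  3. Walk through sorted points, maintaining a stack; pop the top while the last three entries make a non-left turn (cross product ≤ 0).
  4. Final stack is the convex hull in CCW order: (7, -10), (1, -4), (-4, -4), (-7, -7), (-8, -9).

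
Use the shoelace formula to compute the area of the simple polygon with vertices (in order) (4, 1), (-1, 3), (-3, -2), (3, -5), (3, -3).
Area = 33

Shoelace formula: Area = (1/2) |Σ_i (x_i · y_{i+1} − x_{i+1} · y_i)| (indices mod n). Compute each cross term:
  (4)(3) − (-1)(1) = 13
  (-1)(-2) − (-3)(3) = 11
  (-3)(-5) − (3)(-2) = 21
  (3)(-3) − (3)(-5) = 6
  (3)(1) − (4)(-3) = 15
Sum = 66, so (signed) Area = 66/2 = 33, |Area| = 33.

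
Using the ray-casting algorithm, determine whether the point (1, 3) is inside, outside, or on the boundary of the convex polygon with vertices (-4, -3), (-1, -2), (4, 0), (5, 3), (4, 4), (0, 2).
The point (1, 3) lies strictly outside the polygon

Cast a horizontal ray to the right from the query point and count how many polygon edges it crosses (each edge strictly once or zero times, handled with the usual half-open convention). 
Parity of crossings → even ⇒ outside.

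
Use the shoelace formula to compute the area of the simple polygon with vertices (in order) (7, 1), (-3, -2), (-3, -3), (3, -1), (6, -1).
Area = 10

Shoelace formula: Area = (1/2) |Σ_i (x_i · y_{i+1} − x_{i+1} · y_i)| (indices mod n). Compute each cross term:
  (7)(-2) − (-3)(1) = -11
  (-3)(-3) − (-3)(-2) = 3
  (-3)(-1) − (3)(-3) = 12
  (3)(-1) − (6)(-1) = 3
  (6)(1) − (7)(-1) = 13
Sum = 20, so (signed) Area = 20/2 = 10, |Area| = 10.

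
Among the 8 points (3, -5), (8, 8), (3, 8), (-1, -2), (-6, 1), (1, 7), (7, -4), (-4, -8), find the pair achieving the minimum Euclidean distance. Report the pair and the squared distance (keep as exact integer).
Pair = ((3, 8), (1, 7)); squared distance = 5

Compute all C(8, 2) = 28 pairwise squared distances (x_i − x_j)² + (y_i − y_j)². The minimum is 5, attained by the pair ((3, 8), (1, 7)).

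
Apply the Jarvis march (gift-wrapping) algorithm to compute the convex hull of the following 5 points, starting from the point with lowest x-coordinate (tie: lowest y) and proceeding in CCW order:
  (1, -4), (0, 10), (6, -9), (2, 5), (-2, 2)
Hull (CCW) = [(-2, 2), (1, -4), (6, -9), (2, 5), (0, 10)]

Jarvis march: at each step, from the current hull vertex p, select the next vertex q as the point such that every other point lies strictly to the left of (or on) the directed line p → q. (Equivalently: for every other point r, the cross product (q − p) × (r − p) ≥ 0.)
Starting point (lowest x, tie lowest y): (-2, 2). Wrap until returning to start. Resulting hull: (-2, 2), (1, -4), (6, -9), (2, 5), (0, 10).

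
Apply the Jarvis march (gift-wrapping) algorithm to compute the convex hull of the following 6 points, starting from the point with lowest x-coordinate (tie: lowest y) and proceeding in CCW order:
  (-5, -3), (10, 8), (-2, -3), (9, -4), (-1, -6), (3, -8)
Hull (CCW) = [(-5, -3), (-1, -6), (3, -8), (9, -4), (10, 8)]

Jarvis march: at each step, from the current hull vertex p, select the next vertex q as the point such that every other point lies strictly to the left of (or on) the directed line p → q. (Equivalently: for every other point r, the cross product (q − p) × (r − p) ≥ 0.)
Starting point (lowest x, tie lowest y): (-5, -3). Wrap until returning to start. Resulting hull: (-5, -3), (-1, -6), (3, -8), (9, -4), (10, 8).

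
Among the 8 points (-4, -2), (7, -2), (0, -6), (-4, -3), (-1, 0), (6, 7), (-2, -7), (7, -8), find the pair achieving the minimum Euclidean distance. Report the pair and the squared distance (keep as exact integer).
Pair = ((-4, -2), (-4, -3)); squared distance = 1

Compute all C(8, 2) = 28 pairwise squared distances (x_i − x_j)² + (y_i − y_j)². The minimum is 1, attained by the pair ((-4, -2), (-4, -3)).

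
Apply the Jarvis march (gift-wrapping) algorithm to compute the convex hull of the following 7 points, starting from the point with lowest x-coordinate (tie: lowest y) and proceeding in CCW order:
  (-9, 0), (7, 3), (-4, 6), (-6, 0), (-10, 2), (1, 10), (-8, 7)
Hull (CCW) = [(-10, 2), (-9, 0), (-6, 0), (7, 3), (1, 10), (-8, 7)]

Jarvis march: at each step, from the current hull vertex p, select the next vertex q as the point such that every other point lies strictly to the left of (or on) the directed line p → q. (Equivalently: for every other point r, the cross product (q − p) × (r − p) ≥ 0.)
Starting point (lowest x, tie lowest y): (-10, 2). Wrap until returning to start. Resulting hull: (-10, 2), (-9, 0), (-6, 0), (7, 3), (1, 10), (-8, 7).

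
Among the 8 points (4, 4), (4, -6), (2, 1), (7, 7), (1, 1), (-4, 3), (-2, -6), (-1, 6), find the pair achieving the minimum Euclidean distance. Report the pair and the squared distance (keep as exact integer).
Pair = ((2, 1), (1, 1)); squared distance = 1

Compute all C(8, 2) = 28 pairwise squared distances (x_i − x_j)² + (y_i − y_j)². The minimum is 1, attained by the pair ((2, 1), (1, 1)).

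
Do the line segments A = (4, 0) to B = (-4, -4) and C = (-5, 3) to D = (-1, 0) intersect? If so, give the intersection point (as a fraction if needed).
No (intersection of containing lines falls outside at least one segment)

Parametrize and solve: t = 3/8, s = 3/2. At least one of these is outside [0, 1], so the segments do not intersect.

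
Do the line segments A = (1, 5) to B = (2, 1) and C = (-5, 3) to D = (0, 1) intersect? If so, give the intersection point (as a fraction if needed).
No (intersection of containing lines falls outside at least one segment)

Parametrize and solve: t = 11/9, s = 13/9. At least one of these is outside [0, 1], so the segments do not intersect.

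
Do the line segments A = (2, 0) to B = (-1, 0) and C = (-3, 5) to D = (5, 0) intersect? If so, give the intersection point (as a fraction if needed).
No (intersection of containing lines falls outside at least one segment)

Parametrize and solve: t = -1, s = 1. At least one of these is outside [0, 1], so the segments do not intersect.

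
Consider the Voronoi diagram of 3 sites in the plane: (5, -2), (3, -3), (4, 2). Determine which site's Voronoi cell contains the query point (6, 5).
Nearest site = (4, 2)

The Voronoi cell of site s contains exactly those query points closer to s than to any other site. Compute squared distances from q = (6, 5) to each site:
  (4 − 6)² + (2 − 5)² = 13
  (5 − 6)² + (-2 − 5)² = 50
  (3 − 6)² + (-3 − 5)² = 73
Minimum is attained by (4, 2), so q lies in its Voronoi cell.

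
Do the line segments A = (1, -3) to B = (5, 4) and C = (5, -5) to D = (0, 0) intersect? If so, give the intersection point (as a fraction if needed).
Yes; intersection at (19/11, -19/11) (t = 2/11 on AB, s = 36/55 on CD)

Parametrize AB as A + t(B − A) = (1 + 4 t, -3 + 7 t) and CD as C + s(D − C) = (5 + -5 s, -5 + 5 s). Solve the linear system for (t, s). Determinant = -55 ≠ 0, so a unique intersection of the containing lines exists. Solution: t = 2/11, s = 36/55 — both in [0, 1], so the segments cross. Intersection point: (19/11, -19/11).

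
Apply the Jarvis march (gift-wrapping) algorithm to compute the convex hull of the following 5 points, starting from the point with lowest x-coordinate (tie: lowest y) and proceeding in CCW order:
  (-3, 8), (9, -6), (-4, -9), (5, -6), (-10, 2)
Hull (CCW) = [(-10, 2), (-4, -9), (9, -6), (-3, 8)]

Jarvis march: at each step, from the current hull vertex p, select the next vertex q as the point such that every other point lies strictly to the left of (or on) the directed line p → q. (Equivalently: for every other point r, the cross product (q − p) × (r − p) ≥ 0.)
Starting point (lowest x, tie lowest y): (-10, 2). Wrap until returning to start. Resulting hull: (-10, 2), (-4, -9), (9, -6), (-3, 8).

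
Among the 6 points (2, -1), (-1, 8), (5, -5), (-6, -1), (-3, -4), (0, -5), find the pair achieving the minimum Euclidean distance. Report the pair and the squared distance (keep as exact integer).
Pair = ((-3, -4), (0, -5)); squared distance = 10

Compute all C(6, 2) = 15 pairwise squared distances (x_i − x_j)² + (y_i − y_j)². The minimum is 10, attained by the pair ((-3, -4), (0, -5)).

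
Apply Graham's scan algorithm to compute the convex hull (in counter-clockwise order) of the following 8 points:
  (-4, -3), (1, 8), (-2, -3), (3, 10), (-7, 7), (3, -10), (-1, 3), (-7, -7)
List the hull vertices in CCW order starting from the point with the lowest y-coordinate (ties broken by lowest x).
Hull (CCW) = [(3, -10), (3, 10), (-7, 7), (-7, -7)]

Graham scan procedure:
  1. Find the pivot p₀ = point with lowest y (tie → lowest x): (3, -10).
  2. Sort the remaining points by polar angle around p₀.
  3. Walk through sorted points, maintaining a stack; pop the top while the last three entries make a non-left turn (cross product ≤ 0).
  4. Final stack is the convex hull in CCW order: (3, -10), (3, 10), (-7, 7), (-7, -7).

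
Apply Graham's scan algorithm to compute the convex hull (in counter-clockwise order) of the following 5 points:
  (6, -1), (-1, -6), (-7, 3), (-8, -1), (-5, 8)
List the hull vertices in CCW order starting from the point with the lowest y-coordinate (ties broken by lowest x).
Hull (CCW) = [(-1, -6), (6, -1), (-5, 8), (-7, 3), (-8, -1)]

Graham scan procedure:
  1. Find the pivot p₀ = point with lowest y (tie → lowest x): (-1, -6).
  2. Sort the remaining points by polar angle around p₀.
  3. Walk through sorted points, maintaining a stack; pop the top while the last three entries make a non-left turn (cross product ≤ 0).
  4. Final stack is the convex hull in CCW order: (-1, -6), (6, -1), (-5, 8), (-7, 3), (-8, -1).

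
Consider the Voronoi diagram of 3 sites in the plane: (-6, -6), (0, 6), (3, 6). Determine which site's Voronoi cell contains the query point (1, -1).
Nearest site = (0, 6)

The Voronoi cell of site s contains exactly those query points closer to s than to any other site. Compute squared distances from q = (1, -1) to each site:
  (0 − 1)² + (6 − -1)² = 50
  (3 − 1)² + (6 − -1)² = 53
  (-6 − 1)² + (-6 − -1)² = 74
Minimum is attained by (0, 6), so q lies in its Voronoi cell.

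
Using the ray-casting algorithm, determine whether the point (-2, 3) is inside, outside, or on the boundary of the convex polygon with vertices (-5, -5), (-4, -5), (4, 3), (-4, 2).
The point (-2, 3) lies strictly outside the polygon

Cast a horizontal ray to the right from the query point and count how many polygon edges it crosses (each edge strictly once or zero times, handled with the usual half-open convention). 
Parity of crossings → even ⇒ outside.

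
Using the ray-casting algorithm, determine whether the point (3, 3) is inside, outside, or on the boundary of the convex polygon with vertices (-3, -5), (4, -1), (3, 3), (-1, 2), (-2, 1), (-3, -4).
The point (3, 3) lies on the polygon boundary

Boundary check: the query satisfies the collinearity and bounding-box conditions for some polygon edge, so it lies exactly on the boundary.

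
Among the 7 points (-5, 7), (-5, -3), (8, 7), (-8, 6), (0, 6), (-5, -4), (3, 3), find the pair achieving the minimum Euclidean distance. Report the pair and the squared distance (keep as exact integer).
Pair = ((-5, -3), (-5, -4)); squared distance = 1

Compute all C(7, 2) = 21 pairwise squared distances (x_i − x_j)² + (y_i − y_j)². The minimum is 1, attained by the pair ((-5, -3), (-5, -4)).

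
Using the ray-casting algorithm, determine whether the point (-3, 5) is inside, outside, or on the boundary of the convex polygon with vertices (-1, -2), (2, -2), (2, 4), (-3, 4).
The point (-3, 5) lies strictly outside the polygon

Cast a horizontal ray to the right from the query point and count how many polygon edges it crosses (each edge strictly once or zero times, handled with the usual half-open convention). 
Parity of crossings → even ⇒ outside.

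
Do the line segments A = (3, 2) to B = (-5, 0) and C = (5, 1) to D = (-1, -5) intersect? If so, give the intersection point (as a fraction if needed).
No (intersection of containing lines falls outside at least one segment)

Parametrize and solve: t = -1/2, s = -1/3. At least one of these is outside [0, 1], so the segments do not intersect.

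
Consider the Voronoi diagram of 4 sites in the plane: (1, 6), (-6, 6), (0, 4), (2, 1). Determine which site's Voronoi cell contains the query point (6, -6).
Nearest site = (2, 1)

The Voronoi cell of site s contains exactly those query points closer to s than to any other site. Compute squared distances from q = (6, -6) to each site:
  (2 − 6)² + (1 − -6)² = 65
  (0 − 6)² + (4 − -6)² = 136
  (1 − 6)² + (6 − -6)² = 169
  (-6 − 6)² + (6 − -6)² = 288
Minimum is attained by (2, 1), so q lies in its Voronoi cell.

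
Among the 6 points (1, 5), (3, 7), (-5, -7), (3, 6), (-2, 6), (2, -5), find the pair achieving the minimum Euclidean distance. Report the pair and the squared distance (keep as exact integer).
Pair = ((3, 7), (3, 6)); squared distance = 1

Compute all C(6, 2) = 15 pairwise squared distances (x_i − x_j)² + (y_i − y_j)². The minimum is 1, attained by the pair ((3, 7), (3, 6)).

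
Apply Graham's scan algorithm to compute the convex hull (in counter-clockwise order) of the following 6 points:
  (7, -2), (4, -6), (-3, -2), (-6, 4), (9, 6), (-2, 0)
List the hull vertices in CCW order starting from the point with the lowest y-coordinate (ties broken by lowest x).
Hull (CCW) = [(4, -6), (7, -2), (9, 6), (-6, 4), (-3, -2)]

Graham scan procedure:
  1. Find the pivot p₀ = point with lowest y (tie → lowest x): (4, -6).
  2. Sort the remaining points by polar angle around p₀.
  3. Walk through sorted points, maintaining a stack; pop the top while the last three entries make a non-left turn (cross product ≤ 0).
  4. Final stack is the convex hull in CCW order: (4, -6), (7, -2), (9, 6), (-6, 4), (-3, -2).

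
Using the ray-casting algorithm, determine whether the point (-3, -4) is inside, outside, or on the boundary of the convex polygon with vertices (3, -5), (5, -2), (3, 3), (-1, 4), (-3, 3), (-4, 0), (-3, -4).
The point (-3, -4) lies on the polygon boundary

Boundary check: the query satisfies the collinearity and bounding-box conditions for some polygon edge, so it lies exactly on the boundary.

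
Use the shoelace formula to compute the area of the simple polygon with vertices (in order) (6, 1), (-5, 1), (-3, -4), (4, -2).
Area = 36

Shoelace formula: Area = (1/2) |Σ_i (x_i · y_{i+1} − x_{i+1} · y_i)| (indices mod n). Compute each cross term:
  (6)(1) − (-5)(1) = 11
  (-5)(-4) − (-3)(1) = 23
  (-3)(-2) − (4)(-4) = 22
  (4)(1) − (6)(-2) = 16
Sum = 72, so (signed) Area = 72/2 = 36, |Area| = 36.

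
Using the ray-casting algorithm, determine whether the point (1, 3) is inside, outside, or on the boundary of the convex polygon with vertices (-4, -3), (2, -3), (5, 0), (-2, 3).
The point (1, 3) lies strictly outside the polygon

Cast a horizontal ray to the right from the query point and count how many polygon edges it crosses (each edge strictly once or zero times, handled with the usual half-open convention). 
Parity of crossings → even ⇒ outside.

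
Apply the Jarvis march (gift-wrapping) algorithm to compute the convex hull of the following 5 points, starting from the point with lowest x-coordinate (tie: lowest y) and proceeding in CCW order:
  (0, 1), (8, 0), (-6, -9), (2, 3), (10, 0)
Hull (CCW) = [(-6, -9), (10, 0), (2, 3), (0, 1)]

Jarvis march: at each step, from the current hull vertex p, select the next vertex q as the point such that every other point lies strictly to the left of (or on) the directed line p → q. (Equivalently: for every other point r, the cross product (q − p) × (r − p) ≥ 0.)
Starting point (lowest x, tie lowest y): (-6, -9). Wrap until returning to start. Resulting hull: (-6, -9), (10, 0), (2, 3), (0, 1).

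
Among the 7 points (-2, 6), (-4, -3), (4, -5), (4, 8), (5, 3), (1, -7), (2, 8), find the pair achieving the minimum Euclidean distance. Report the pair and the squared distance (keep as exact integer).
Pair = ((4, 8), (2, 8)); squared distance = 4

Compute all C(7, 2) = 21 pairwise squared distances (x_i − x_j)² + (y_i − y_j)². The minimum is 4, attained by the pair ((4, 8), (2, 8)).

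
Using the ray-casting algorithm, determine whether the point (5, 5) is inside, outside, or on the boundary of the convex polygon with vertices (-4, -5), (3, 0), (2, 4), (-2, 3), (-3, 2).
The point (5, 5) lies strictly outside the polygon

Cast a horizontal ray to the right from the query point and count how many polygon edges it crosses (each edge strictly once or zero times, handled with the usual half-open convention). 
Parity of crossings → even ⇒ outside.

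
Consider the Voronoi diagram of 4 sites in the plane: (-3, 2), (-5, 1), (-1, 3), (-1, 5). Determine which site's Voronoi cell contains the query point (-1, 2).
Nearest site = (-1, 3)

The Voronoi cell of site s contains exactly those query points closer to s than to any other site. Compute squared distances from q = (-1, 2) to each site:
  (-1 − -1)² + (3 − 2)² = 1
  (-3 − -1)² + (2 − 2)² = 4
  (-1 − -1)² + (5 − 2)² = 9
  (-5 − -1)² + (1 − 2)² = 17
Minimum is attained by (-1, 3), so q lies in its Voronoi cell.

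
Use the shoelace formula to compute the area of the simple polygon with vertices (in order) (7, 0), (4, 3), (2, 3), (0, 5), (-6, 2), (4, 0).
Area = 59/2

Shoelace formula: Area = (1/2) |Σ_i (x_i · y_{i+1} − x_{i+1} · y_i)| (indices mod n). Compute each cross term:
  (7)(3) − (4)(0) = 21
  (4)(3) − (2)(3) = 6
  (2)(5) − (0)(3) = 10
  (0)(2) − (-6)(5) = 30
  (-6)(0) − (4)(2) = -8
  (4)(0) − (7)(0) = 0
Sum = 59, so (signed) Area = 59/2 = 59/2, |Area| = 59/2.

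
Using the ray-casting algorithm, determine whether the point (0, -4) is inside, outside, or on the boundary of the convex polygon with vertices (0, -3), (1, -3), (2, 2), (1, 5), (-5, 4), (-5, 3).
The point (0, -4) lies strictly outside the polygon

Cast a horizontal ray to the right from the query point and count how many polygon edges it crosses (each edge strictly once or zero times, handled with the usual half-open convention). 
Parity of crossings → even ⇒ outside.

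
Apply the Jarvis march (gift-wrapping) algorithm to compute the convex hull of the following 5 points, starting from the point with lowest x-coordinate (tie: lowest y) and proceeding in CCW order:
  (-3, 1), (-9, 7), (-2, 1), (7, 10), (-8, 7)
Hull (CCW) = [(-9, 7), (-3, 1), (-2, 1), (7, 10)]

Jarvis march: at each step, from the current hull vertex p, select the next vertex q as the point such that every other point lies strictly to the left of (or on) the directed line p → q. (Equivalently: for every other point r, the cross product (q − p) × (r − p) ≥ 0.)
Starting point (lowest x, tie lowest y): (-9, 7). Wrap until returning to start. Resulting hull: (-9, 7), (-3, 1), (-2, 1), (7, 10).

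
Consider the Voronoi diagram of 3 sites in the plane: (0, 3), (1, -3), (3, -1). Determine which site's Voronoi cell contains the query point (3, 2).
Nearest site = (3, -1)

The Voronoi cell of site s contains exactly those query points closer to s than to any other site. Compute squared distances from q = (3, 2) to each site:
  (3 − 3)² + (-1 − 2)² = 9
  (0 − 3)² + (3 − 2)² = 10
  (1 − 3)² + (-3 − 2)² = 29
Minimum is attained by (3, -1), so q lies in its Voronoi cell.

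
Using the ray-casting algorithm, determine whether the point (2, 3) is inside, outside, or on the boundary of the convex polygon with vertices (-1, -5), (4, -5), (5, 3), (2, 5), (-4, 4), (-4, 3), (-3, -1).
The point (2, 3) lies strictly inside the polygon

Cast a horizontal ray to the right from the query point and count how many polygon edges it crosses (each edge strictly once or zero times, handled with the usual half-open convention). 
Parity of crossings → odd ⇒ inside.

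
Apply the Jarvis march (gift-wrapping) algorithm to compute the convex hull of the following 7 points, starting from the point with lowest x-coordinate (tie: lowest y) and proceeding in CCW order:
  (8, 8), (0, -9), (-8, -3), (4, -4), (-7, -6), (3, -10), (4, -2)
Hull (CCW) = [(-8, -3), (-7, -6), (0, -9), (3, -10), (8, 8)]

Jarvis march: at each step, from the current hull vertex p, select the next vertex q as the point such that every other point lies strictly to the left of (or on) the directed line p → q. (Equivalently: for every other point r, the cross product (q − p) × (r − p) ≥ 0.)
Starting point (lowest x, tie lowest y): (-8, -3). Wrap until returning to start. Resulting hull: (-8, -3), (-7, -6), (0, -9), (3, -10), (8, 8).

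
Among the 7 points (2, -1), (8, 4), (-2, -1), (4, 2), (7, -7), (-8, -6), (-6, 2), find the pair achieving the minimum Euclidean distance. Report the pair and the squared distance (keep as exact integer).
Pair = ((2, -1), (4, 2)); squared distance = 13

Compute all C(7, 2) = 21 pairwise squared distances (x_i − x_j)² + (y_i − y_j)². The minimum is 13, attained by the pair ((2, -1), (4, 2)).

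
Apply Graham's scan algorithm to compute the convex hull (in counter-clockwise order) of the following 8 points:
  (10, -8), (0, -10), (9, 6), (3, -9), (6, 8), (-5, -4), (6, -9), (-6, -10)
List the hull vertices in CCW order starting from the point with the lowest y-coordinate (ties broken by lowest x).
Hull (CCW) = [(-6, -10), (0, -10), (6, -9), (10, -8), (9, 6), (6, 8), (-5, -4)]

Graham scan procedure:
  1. Find the pivot p₀ = point with lowest y (tie → lowest x): (-6, -10).
  2. Sort the remaining points by polar angle around p₀.
  3. Walk through sorted points, maintaining a stack; pop the top while the last three entries make a non-left turn (cross product ≤ 0).
  4. Final stack is the convex hull in CCW order: (-6, -10), (0, -10), (6, -9), (10, -8), (9, 6), (6, 8), (-5, -4).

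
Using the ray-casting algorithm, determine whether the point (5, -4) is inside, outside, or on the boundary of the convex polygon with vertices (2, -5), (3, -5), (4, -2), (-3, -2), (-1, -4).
The point (5, -4) lies strictly outside the polygon

Cast a horizontal ray to the right from the query point and count how many polygon edges it crosses (each edge strictly once or zero times, handled with the usual half-open convention). 
Parity of crossings → even ⇒ outside.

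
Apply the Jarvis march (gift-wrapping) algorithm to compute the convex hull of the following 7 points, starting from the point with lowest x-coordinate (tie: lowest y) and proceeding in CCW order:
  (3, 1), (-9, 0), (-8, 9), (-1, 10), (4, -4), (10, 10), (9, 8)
Hull (CCW) = [(-9, 0), (4, -4), (10, 10), (-1, 10), (-8, 9)]

Jarvis march: at each step, from the current hull vertex p, select the next vertex q as the point such that every other point lies strictly to the left of (or on) the directed line p → q. (Equivalently: for every other point r, the cross product (q − p) × (r − p) ≥ 0.)
Starting point (lowest x, tie lowest y): (-9, 0). Wrap until returning to start. Resulting hull: (-9, 0), (4, -4), (10, 10), (-1, 10), (-8, 9).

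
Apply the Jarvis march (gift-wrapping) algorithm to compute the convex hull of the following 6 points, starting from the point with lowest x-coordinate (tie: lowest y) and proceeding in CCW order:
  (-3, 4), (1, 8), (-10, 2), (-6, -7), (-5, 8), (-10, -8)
Hull (CCW) = [(-10, -8), (-6, -7), (1, 8), (-5, 8), (-10, 2)]

Jarvis march: at each step, from the current hull vertex p, select the next vertex q as the point such that every other point lies strictly to the left of (or on) the directed line p → q. (Equivalently: for every other point r, the cross product (q − p) × (r − p) ≥ 0.)
Starting point (lowest x, tie lowest y): (-10, -8). Wrap until returning to start. Resulting hull: (-10, -8), (-6, -7), (1, 8), (-5, 8), (-10, 2).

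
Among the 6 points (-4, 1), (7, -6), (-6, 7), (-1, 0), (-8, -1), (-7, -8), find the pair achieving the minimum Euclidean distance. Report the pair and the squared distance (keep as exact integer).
Pair = ((-4, 1), (-1, 0)); squared distance = 10

Compute all C(6, 2) = 15 pairwise squared distances (x_i − x_j)² + (y_i − y_j)². The minimum is 10, attained by the pair ((-4, 1), (-1, 0)).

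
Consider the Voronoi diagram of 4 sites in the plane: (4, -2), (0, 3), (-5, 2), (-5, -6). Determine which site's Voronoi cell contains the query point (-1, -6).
Nearest site = (-5, -6)

The Voronoi cell of site s contains exactly those query points closer to s than to any other site. Compute squared distances from q = (-1, -6) to each site:
  (-5 − -1)² + (-6 − -6)² = 16
  (4 − -1)² + (-2 − -6)² = 41
  (-5 − -1)² + (2 − -6)² = 80
  (0 − -1)² + (3 − -6)² = 82
Minimum is attained by (-5, -6), so q lies in its Voronoi cell.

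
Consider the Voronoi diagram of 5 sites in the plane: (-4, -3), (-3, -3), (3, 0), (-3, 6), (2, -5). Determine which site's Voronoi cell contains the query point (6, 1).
Nearest site = (3, 0)

The Voronoi cell of site s contains exactly those query points closer to s than to any other site. Compute squared distances from q = (6, 1) to each site:
  (3 − 6)² + (0 − 1)² = 10
  (2 − 6)² + (-5 − 1)² = 52
  (-3 − 6)² + (-3 − 1)² = 97
  (-3 − 6)² + (6 − 1)² = 106
  (-4 − 6)² + (-3 − 1)² = 116
Minimum is attained by (3, 0), so q lies in its Voronoi cell.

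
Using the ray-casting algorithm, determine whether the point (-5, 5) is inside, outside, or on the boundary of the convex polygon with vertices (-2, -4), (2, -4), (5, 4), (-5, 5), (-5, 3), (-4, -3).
The point (-5, 5) lies on the polygon boundary

Boundary check: the query satisfies the collinearity and bounding-box conditions for some polygon edge, so it lies exactly on the boundary.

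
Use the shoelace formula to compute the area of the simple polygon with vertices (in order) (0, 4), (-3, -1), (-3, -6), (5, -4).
Area = 89/2

Shoelace formula: Area = (1/2) |Σ_i (x_i · y_{i+1} − x_{i+1} · y_i)| (indices mod n). Compute each cross term:
  (0)(-1) − (-3)(4) = 12
  (-3)(-6) − (-3)(-1) = 15
  (-3)(-4) − (5)(-6) = 42
  (5)(4) − (0)(-4) = 20
Sum = 89, so (signed) Area = 89/2 = 89/2, |Area| = 89/2.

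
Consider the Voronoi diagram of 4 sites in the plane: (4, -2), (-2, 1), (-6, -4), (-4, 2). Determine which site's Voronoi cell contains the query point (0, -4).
Nearest site = (4, -2)

The Voronoi cell of site s contains exactly those query points closer to s than to any other site. Compute squared distances from q = (0, -4) to each site:
  (4 − 0)² + (-2 − -4)² = 20
  (-2 − 0)² + (1 − -4)² = 29
  (-6 − 0)² + (-4 − -4)² = 36
  (-4 − 0)² + (2 − -4)² = 52
Minimum is attained by (4, -2), so q lies in its Voronoi cell.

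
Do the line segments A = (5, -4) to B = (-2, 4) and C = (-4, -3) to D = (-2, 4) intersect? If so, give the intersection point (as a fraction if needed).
Yes; intersection at (-2, 4) (t = 1 on AB, s = 1 on CD)

Parametrize AB as A + t(B − A) = (5 + -7 t, -4 + 8 t) and CD as C + s(D − C) = (-4 + 2 s, -3 + 7 s). Solve the linear system for (t, s). Determinant = 65 ≠ 0, so a unique intersection of the containing lines exists. Solution: t = 1, s = 1 — both in [0, 1], so the segments cross. Intersection point: (-2, 4).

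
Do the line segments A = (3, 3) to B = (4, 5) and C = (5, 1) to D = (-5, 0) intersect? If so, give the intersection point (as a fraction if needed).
No (intersection of containing lines falls outside at least one segment)

Parametrize and solve: t = -22/19, s = 6/19. At least one of these is outside [0, 1], so the segments do not intersect.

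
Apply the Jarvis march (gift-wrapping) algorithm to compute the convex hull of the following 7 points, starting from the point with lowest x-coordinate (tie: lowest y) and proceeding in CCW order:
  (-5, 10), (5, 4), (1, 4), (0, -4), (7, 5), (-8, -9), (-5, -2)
Hull (CCW) = [(-8, -9), (0, -4), (7, 5), (-5, 10)]

Jarvis march: at each step, from the current hull vertex p, select the next vertex q as the point such that every other point lies strictly to the left of (or on) the directed line p → q. (Equivalently: for every other point r, the cross product (q − p) × (r − p) ≥ 0.)
Starting point (lowest x, tie lowest y): (-8, -9). Wrap until returning to start. Resulting hull: (-8, -9), (0, -4), (7, 5), (-5, 10).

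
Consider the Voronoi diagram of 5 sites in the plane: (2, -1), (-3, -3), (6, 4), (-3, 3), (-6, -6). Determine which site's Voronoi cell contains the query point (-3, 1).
Nearest site = (-3, 3)

The Voronoi cell of site s contains exactly those query points closer to s than to any other site. Compute squared distances from q = (-3, 1) to each site:
  (-3 − -3)² + (3 − 1)² = 4
  (-3 − -3)² + (-3 − 1)² = 16
  (2 − -3)² + (-1 − 1)² = 29
  (-6 − -3)² + (-6 − 1)² = 58
  (6 − -3)² + (4 − 1)² = 90
Minimum is attained by (-3, 3), so q lies in its Voronoi cell.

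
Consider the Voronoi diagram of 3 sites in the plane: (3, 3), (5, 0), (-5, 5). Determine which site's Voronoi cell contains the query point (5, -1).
Nearest site = (5, 0)

The Voronoi cell of site s contains exactly those query points closer to s than to any other site. Compute squared distances from q = (5, -1) to each site:
  (5 − 5)² + (0 − -1)² = 1
  (3 − 5)² + (3 − -1)² = 20
  (-5 − 5)² + (5 − -1)² = 136
Minimum is attained by (5, 0), so q lies in its Voronoi cell.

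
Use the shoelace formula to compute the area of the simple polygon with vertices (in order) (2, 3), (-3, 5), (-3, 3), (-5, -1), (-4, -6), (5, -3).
Area = 66

Shoelace formula: Area = (1/2) |Σ_i (x_i · y_{i+1} − x_{i+1} · y_i)| (indices mod n). Compute each cross term:
  (2)(5) − (-3)(3) = 19
  (-3)(3) − (-3)(5) = 6
  (-3)(-1) − (-5)(3) = 18
  (-5)(-6) − (-4)(-1) = 26
  (-4)(-3) − (5)(-6) = 42
  (5)(3) − (2)(-3) = 21
Sum = 132, so (signed) Area = 132/2 = 66, |Area| = 66.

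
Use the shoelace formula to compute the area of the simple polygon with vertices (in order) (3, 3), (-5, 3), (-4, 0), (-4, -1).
Area = 31/2

Shoelace formula: Area = (1/2) |Σ_i (x_i · y_{i+1} − x_{i+1} · y_i)| (indices mod n). Compute each cross term:
  (3)(3) − (-5)(3) = 24
  (-5)(0) − (-4)(3) = 12
  (-4)(-1) − (-4)(0) = 4
  (-4)(3) − (3)(-1) = -9
Sum = 31, so (signed) Area = 31/2 = 31/2, |Area| = 31/2.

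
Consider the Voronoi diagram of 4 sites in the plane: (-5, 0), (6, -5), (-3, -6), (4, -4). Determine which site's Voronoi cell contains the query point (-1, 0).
Nearest site = (-5, 0)

The Voronoi cell of site s contains exactly those query points closer to s than to any other site. Compute squared distances from q = (-1, 0) to each site:
  (-5 − -1)² + (0 − 0)² = 16
  (-3 − -1)² + (-6 − 0)² = 40
  (4 − -1)² + (-4 − 0)² = 41
  (6 − -1)² + (-5 − 0)² = 74
Minimum is attained by (-5, 0), so q lies in its Voronoi cell.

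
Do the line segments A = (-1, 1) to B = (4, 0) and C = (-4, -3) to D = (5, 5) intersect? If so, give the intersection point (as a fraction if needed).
Yes; intersection at (11/49, 37/49) (t = 12/49 on AB, s = 23/49 on CD)

Parametrize AB as A + t(B − A) = (-1 + 5 t, 1 + -1 t) and CD as C + s(D − C) = (-4 + 9 s, -3 + 8 s). Solve the linear system for (t, s). Determinant = -49 ≠ 0, so a unique intersection of the containing lines exists. Solution: t = 12/49, s = 23/49 — both in [0, 1], so the segments cross. Intersection point: (11/49, 37/49).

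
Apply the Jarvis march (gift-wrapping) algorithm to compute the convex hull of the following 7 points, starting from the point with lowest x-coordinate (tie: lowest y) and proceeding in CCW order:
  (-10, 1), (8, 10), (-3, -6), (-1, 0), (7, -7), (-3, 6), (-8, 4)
Hull (CCW) = [(-10, 1), (-3, -6), (7, -7), (8, 10), (-3, 6), (-8, 4)]

Jarvis march: at each step, from the current hull vertex p, select the next vertex q as the point such that every other point lies strictly to the left of (or on) the directed line p → q. (Equivalently: for every other point r, the cross product (q − p) × (r − p) ≥ 0.)
Starting point (lowest x, tie lowest y): (-10, 1). Wrap until returning to start. Resulting hull: (-10, 1), (-3, -6), (7, -7), (8, 10), (-3, 6), (-8, 4).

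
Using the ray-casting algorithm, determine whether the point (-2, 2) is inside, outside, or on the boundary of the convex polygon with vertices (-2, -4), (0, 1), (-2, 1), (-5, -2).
The point (-2, 2) lies strictly outside the polygon

Cast a horizontal ray to the right from the query point and count how many polygon edges it crosses (each edge strictly once or zero times, handled with the usual half-open convention). 
Parity of crossings → even ⇒ outside.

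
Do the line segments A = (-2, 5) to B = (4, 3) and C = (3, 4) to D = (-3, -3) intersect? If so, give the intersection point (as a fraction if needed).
Yes; intersection at (23/9, 94/27) (t = 41/54 on AB, s = 2/27 on CD)

Parametrize AB as A + t(B − A) = (-2 + 6 t, 5 + -2 t) and CD as C + s(D − C) = (3 + -6 s, 4 + -7 s). Solve the linear system for (t, s). Determinant = 54 ≠ 0, so a unique intersection of the containing lines exists. Solution: t = 41/54, s = 2/27 — both in [0, 1], so the segments cross. Intersection point: (23/9, 94/27).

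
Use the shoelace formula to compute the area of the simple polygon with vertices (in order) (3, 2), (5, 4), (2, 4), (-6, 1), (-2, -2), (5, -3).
Area = 89/2

Shoelace formula: Area = (1/2) |Σ_i (x_i · y_{i+1} − x_{i+1} · y_i)| (indices mod n). Compute each cross term:
  (3)(4) − (5)(2) = 2
  (5)(4) − (2)(4) = 12
  (2)(1) − (-6)(4) = 26
  (-6)(-2) − (-2)(1) = 14
  (-2)(-3) − (5)(-2) = 16
  (5)(2) − (3)(-3) = 19
Sum = 89, so (signed) Area = 89/2 = 89/2, |Area| = 89/2.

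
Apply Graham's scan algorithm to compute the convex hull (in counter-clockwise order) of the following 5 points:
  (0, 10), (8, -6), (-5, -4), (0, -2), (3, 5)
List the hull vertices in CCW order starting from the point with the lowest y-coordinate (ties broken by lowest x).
Hull (CCW) = [(8, -6), (3, 5), (0, 10), (-5, -4)]

Graham scan procedure:
  1. Find the pivot p₀ = point with lowest y (tie → lowest x): (8, -6).
  2. Sort the remaining points by polar angle around p₀.
  3. Walk through sorted points, maintaining a stack; pop the top while the last three entries make a non-left turn (cross product ≤ 0).
  4. Final stack is the convex hull in CCW order: (8, -6), (3, 5), (0, 10), (-5, -4).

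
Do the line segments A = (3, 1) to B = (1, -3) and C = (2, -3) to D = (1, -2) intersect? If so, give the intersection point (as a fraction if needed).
Yes; intersection at (4/3, -7/3) (t = 5/6 on AB, s = 2/3 on CD)

Parametrize AB as A + t(B − A) = (3 + -2 t, 1 + -4 t) and CD as C + s(D − C) = (2 + -1 s, -3 + 1 s). Solve the linear system for (t, s). Determinant = 6 ≠ 0, so a unique intersection of the containing lines exists. Solution: t = 5/6, s = 2/3 — both in [0, 1], so the segments cross. Intersection point: (4/3, -7/3).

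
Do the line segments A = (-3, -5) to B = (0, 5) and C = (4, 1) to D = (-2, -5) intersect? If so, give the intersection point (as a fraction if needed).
No (intersection of containing lines falls outside at least one segment)

Parametrize and solve: t = -1/7, s = 26/21. At least one of these is outside [0, 1], so the segments do not intersect.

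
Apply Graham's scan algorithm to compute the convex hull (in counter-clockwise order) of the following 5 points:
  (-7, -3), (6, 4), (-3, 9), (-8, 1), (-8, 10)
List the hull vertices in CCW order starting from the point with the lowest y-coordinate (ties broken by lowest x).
Hull (CCW) = [(-7, -3), (6, 4), (-3, 9), (-8, 10), (-8, 1)]

Graham scan procedure:
  1. Find the pivot p₀ = point with lowest y (tie → lowest x): (-7, -3).
  2. Sort the remaining points by polar angle around p₀.
  3. Walk through sorted points, maintaining a stack; pop the top while the last three entries make a non-left turn (cross product ≤ 0).
  4. Final stack is the convex hull in CCW order: (-7, -3), (6, 4), (-3, 9), (-8, 10), (-8, 1).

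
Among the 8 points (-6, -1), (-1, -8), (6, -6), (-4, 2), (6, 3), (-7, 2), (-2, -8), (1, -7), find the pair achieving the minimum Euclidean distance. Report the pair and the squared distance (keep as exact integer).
Pair = ((-1, -8), (-2, -8)); squared distance = 1

Compute all C(8, 2) = 28 pairwise squared distances (x_i − x_j)² + (y_i − y_j)². The minimum is 1, attained by the pair ((-1, -8), (-2, -8)).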